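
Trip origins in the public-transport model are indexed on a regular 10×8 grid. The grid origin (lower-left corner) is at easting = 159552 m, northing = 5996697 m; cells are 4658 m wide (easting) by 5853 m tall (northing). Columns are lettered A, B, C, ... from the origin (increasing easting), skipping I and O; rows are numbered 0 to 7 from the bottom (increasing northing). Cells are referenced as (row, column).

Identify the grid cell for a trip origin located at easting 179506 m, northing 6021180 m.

(4, E)

Column index: ⌊(179506 − 159552) / 4658⌋ = ⌊4.284⌋ = 4 → column E
Row offset from origin: ⌊(6021180 − 5996697) / 5853⌋ = ⌊4.183⌋ = 4 → row 4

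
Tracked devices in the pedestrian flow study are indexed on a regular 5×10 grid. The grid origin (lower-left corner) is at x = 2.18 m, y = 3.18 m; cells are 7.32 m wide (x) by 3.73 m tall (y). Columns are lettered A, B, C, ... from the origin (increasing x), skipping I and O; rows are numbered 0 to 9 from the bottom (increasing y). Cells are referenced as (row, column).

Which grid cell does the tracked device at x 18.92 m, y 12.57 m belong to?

(2, C)

Column index: ⌊(18.92 − 2.18) / 7.32⌋ = ⌊2.287⌋ = 2 → column C
Row offset from origin: ⌊(12.57 − 3.18) / 3.73⌋ = ⌊2.517⌋ = 2 → row 2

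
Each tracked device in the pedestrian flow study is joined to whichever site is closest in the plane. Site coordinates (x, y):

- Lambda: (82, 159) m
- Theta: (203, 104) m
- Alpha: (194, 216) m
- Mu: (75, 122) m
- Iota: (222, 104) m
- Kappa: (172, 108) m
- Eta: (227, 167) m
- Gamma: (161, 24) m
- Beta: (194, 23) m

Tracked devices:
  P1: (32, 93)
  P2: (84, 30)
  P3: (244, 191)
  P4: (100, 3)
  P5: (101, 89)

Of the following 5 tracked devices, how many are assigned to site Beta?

P1 → Mu
P2 → Gamma
P3 → Eta
P4 → Gamma
P5 → Mu
0 of the 5 go to Beta.

0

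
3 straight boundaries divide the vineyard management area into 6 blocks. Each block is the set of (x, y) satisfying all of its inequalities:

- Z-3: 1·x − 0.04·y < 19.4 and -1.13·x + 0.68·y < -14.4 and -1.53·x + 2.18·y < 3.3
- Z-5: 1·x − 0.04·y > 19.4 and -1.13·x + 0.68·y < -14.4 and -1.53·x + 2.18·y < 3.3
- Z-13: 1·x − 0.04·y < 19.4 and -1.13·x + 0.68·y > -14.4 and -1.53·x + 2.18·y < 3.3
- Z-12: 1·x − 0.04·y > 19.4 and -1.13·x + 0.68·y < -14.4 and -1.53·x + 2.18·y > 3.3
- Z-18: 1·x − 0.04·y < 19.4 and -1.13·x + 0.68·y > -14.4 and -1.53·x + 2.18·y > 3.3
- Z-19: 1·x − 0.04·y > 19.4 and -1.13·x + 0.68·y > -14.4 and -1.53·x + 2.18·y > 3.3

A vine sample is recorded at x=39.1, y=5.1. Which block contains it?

Z-5

1·39.1 − 0.04·5.1 = 38.896, which is > 19.4
-1.13·39.1 + 0.68·5.1 = -40.715, which is < -14.4
-1.53·39.1 + 2.18·5.1 = -48.705, which is < 3.3
This sign pattern matches Z-5.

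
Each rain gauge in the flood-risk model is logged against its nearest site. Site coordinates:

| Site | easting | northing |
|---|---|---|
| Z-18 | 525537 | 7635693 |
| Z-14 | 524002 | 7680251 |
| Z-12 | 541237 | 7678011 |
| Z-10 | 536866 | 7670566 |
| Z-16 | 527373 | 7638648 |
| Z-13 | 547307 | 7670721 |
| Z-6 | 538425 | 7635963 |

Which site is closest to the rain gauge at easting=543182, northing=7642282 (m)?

Z-6

Squared distances to each site:
Z-18: 354760946.000; Z-14: 1809517361.000; Z-12: 1280344466.000; Z-10: 839876512.000; Z-16: 263130437.000; Z-13: 825792346.000; Z-6: 62558810.000.
Minimum at Z-6.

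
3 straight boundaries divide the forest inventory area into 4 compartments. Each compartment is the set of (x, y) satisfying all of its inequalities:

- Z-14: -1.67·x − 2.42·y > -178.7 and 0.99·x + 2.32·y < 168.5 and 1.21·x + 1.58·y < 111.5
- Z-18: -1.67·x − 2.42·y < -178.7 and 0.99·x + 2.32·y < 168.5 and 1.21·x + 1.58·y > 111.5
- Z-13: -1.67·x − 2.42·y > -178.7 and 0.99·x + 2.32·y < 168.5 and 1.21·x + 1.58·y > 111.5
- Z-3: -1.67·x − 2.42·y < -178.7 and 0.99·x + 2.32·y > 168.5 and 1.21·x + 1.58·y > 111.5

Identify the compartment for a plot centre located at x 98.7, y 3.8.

-1.67·98.7 − 2.42·3.8 = -174.025, which is > -178.7
0.99·98.7 + 2.32·3.8 = 106.529, which is < 168.5
1.21·98.7 + 1.58·3.8 = 125.431, which is > 111.5
This sign pattern matches Z-13.

Z-13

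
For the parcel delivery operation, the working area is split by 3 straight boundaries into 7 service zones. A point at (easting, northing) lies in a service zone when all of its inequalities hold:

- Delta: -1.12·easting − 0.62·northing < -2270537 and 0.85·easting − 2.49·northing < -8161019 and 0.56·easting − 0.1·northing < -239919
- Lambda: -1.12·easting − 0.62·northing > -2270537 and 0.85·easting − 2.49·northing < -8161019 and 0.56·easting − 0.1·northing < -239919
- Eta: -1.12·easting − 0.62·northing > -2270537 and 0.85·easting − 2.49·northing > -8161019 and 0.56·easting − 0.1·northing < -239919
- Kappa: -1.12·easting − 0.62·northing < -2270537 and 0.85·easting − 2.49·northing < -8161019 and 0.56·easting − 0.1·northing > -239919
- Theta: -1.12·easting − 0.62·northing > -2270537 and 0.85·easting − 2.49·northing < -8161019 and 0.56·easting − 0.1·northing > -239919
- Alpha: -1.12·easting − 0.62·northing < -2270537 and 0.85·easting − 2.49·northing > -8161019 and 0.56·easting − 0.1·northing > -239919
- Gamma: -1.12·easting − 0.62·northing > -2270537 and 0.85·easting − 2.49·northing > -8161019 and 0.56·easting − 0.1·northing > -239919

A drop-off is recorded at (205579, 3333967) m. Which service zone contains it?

-1.12·205579 − 0.62·3333967 = -2297308.020, which is < -2270537
0.85·205579 − 2.49·3333967 = -8126835.680, which is > -8161019
0.56·205579 − 0.1·3333967 = -218272.460, which is > -239919
This sign pattern matches Alpha.

Alpha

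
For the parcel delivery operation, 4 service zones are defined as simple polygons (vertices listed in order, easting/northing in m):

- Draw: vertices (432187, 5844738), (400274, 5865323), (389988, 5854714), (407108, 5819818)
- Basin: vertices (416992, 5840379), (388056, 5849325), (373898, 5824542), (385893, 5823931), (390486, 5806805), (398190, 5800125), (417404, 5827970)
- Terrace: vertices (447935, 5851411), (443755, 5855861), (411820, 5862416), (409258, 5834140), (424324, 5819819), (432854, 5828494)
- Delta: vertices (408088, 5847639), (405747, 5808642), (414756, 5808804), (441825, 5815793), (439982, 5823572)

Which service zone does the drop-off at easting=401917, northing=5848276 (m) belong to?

Cast a ray rightward from (401917, 5848276). For each polygon, the edges (by vertex number in listed order) whose endpoints lie on opposite sides of northing = 5848276, where each meets that height, and whether that is right or left of the point:
Draw: 1–2 at easting≈426702.0 (right), 3–4 at easting≈393146.5 (left) → 1 crossing.
Basin: 1–2 at easting≈391449.0 (left), 2–3 at easting≈387456.7 (left) → 0 crossings.
Terrace: 3–4 at easting≈410538.8 (right), 6–1 at easting≈445871.9 (right) → 2 crossings.
Delta: no edge straddles that height → 0 crossings.
Only Draw has an odd count, so the point is inside Draw.

Draw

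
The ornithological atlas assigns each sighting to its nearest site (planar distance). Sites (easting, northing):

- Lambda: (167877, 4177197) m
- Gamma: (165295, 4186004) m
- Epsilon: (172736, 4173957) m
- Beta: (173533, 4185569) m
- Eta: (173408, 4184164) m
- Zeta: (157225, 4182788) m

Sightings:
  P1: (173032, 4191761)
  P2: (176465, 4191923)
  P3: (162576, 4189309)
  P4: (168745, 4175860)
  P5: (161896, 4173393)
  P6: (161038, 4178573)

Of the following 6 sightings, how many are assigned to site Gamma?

P1 → Beta
P2 → Beta
P3 → Gamma
P4 → Lambda
P5 → Lambda
P6 → Zeta
1 of the 6 goes to Gamma.

1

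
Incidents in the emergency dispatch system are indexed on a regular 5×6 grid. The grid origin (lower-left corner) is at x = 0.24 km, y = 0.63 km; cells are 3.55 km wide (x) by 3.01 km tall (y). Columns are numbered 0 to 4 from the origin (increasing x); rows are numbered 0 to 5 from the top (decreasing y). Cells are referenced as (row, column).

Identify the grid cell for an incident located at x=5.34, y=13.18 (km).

(1, 1)

Column index: ⌊(5.34 − 0.24) / 3.55⌋ = ⌊1.437⌋ = 1
Row offset from origin: ⌊(13.18 − 0.63) / 3.01⌋ = ⌊4.169⌋ = 4 → row 1 (counted from top)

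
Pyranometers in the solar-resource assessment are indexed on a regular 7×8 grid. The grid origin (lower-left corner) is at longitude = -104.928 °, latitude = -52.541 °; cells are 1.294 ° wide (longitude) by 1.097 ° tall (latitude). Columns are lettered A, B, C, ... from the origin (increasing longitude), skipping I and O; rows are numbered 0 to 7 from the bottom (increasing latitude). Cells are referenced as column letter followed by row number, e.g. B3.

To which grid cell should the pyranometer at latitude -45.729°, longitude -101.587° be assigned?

Column index: ⌊(-101.587 − -104.928) / 1.294⌋ = ⌊2.582⌋ = 2 → column C
Row offset from origin: ⌊(-45.729 − -52.541) / 1.097⌋ = ⌊6.210⌋ = 6 → row 6

C6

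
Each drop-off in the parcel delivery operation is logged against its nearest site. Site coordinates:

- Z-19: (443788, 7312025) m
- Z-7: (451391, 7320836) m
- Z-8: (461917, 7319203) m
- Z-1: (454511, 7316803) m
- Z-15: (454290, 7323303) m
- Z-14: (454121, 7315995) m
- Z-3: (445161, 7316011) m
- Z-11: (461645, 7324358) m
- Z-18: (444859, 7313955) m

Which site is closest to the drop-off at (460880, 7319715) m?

Z-8

Squared distances to each site:
Z-19: 351272564.000; Z-7: 91297762.000; Z-8: 1337513.000; Z-1: 49043905.000; Z-15: 56301844.000; Z-14: 59522481.000; Z-3: 260806577.000; Z-11: 22142674.000; Z-18: 289850041.000.
Minimum at Z-8.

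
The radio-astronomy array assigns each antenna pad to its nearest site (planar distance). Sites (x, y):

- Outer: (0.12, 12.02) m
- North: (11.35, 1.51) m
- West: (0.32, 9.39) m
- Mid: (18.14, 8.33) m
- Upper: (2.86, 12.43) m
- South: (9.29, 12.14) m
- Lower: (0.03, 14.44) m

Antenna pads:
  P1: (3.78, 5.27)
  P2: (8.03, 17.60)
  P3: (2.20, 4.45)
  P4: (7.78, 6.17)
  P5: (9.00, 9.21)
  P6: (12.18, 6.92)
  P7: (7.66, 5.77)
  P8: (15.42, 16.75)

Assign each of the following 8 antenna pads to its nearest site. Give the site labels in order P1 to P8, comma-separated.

P1 → West (d²=28.95)
P2 → South (d²=31.40)
P3 → West (d²=27.94)
P4 → North (d²=34.46)
P5 → South (d²=8.67)
P6 → North (d²=29.96)
P7 → North (d²=31.76)
P8 → South (d²=58.83)

West, South, West, North, South, North, North, South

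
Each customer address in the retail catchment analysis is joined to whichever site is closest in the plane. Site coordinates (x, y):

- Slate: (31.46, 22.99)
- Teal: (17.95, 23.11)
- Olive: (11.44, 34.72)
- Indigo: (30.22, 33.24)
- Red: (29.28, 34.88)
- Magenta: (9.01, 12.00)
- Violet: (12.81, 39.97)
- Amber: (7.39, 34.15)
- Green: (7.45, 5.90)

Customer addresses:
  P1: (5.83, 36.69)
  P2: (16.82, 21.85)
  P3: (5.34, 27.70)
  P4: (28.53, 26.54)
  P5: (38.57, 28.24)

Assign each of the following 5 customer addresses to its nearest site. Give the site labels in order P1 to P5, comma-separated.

Amber, Teal, Amber, Slate, Slate

P1 → Amber (d²=8.89)
P2 → Teal (d²=2.86)
P3 → Amber (d²=45.80)
P4 → Slate (d²=21.19)
P5 → Slate (d²=78.11)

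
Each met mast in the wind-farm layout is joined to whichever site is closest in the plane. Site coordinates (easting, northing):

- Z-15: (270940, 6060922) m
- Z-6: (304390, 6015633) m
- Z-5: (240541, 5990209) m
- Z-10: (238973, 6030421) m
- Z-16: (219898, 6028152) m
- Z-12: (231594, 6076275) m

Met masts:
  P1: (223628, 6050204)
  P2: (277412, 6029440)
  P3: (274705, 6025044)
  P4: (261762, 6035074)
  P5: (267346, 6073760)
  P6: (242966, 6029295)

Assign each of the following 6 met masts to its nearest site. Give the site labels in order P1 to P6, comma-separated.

Z-16, Z-6, Z-6, Z-10, Z-15, Z-10

P1 → Z-16 (d²=500203604.00)
P2 → Z-6 (d²=918445733.00)
P3 → Z-6 (d²=969766146.00)
P4 → Z-10 (d²=540988930.00)
P5 → Z-15 (d²=177731080.00)
P6 → Z-10 (d²=17211925.00)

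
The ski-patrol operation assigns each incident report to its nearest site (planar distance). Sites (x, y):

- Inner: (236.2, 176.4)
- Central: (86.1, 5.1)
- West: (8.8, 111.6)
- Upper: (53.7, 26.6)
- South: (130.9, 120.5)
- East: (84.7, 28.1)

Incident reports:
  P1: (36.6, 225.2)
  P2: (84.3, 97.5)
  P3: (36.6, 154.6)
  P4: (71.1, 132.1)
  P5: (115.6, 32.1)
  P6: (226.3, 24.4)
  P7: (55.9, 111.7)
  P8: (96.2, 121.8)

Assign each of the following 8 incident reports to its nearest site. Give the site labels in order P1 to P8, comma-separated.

P1 → West (d²=13677.80)
P2 → South (d²=2700.56)
P3 → West (d²=2621.84)
P4 → South (d²=3710.60)
P5 → East (d²=970.81)
P6 → South (d²=18336.37)
P7 → West (d²=2218.42)
P8 → South (d²=1205.78)

West, South, West, South, East, South, West, South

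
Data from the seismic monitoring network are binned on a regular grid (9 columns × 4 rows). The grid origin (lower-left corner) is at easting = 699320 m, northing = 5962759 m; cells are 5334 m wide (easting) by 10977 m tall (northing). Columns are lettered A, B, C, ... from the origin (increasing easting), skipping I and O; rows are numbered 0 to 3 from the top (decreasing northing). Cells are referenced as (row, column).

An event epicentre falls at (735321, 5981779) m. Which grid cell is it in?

(2, G)

Column index: ⌊(735321 − 699320) / 5334⌋ = ⌊6.749⌋ = 6 → column G
Row offset from origin: ⌊(5981779 − 5962759) / 10977⌋ = ⌊1.733⌋ = 1 → row 2 (counted from top)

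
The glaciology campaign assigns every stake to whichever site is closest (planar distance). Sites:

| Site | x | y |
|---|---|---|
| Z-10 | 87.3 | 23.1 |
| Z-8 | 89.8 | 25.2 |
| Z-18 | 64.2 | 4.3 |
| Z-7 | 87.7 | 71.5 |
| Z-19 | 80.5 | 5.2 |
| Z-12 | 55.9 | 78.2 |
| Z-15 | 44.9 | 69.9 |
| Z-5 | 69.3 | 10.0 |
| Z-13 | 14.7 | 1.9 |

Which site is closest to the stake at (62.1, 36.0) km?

Squared distances to each site:
Z-10: 801.450; Z-8: 883.930; Z-18: 1009.300; Z-7: 1915.610; Z-19: 1287.200; Z-12: 1819.280; Z-15: 1445.050; Z-5: 727.840; Z-13: 3409.570.
Minimum at Z-5.

Z-5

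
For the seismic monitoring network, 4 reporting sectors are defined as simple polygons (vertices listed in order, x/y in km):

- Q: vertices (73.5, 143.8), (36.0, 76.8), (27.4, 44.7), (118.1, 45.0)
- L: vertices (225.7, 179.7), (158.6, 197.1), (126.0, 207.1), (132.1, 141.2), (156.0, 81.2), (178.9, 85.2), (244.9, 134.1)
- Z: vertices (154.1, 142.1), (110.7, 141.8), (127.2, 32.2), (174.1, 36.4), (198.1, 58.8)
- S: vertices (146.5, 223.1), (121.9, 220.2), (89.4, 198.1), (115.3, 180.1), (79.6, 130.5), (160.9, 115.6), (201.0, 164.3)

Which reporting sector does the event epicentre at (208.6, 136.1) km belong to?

Cast a ray rightward from (208.6, 136.1). For each polygon, the edges (by vertex number in listed order) whose endpoints lie on opposite sides of y = 136.1, where each meets that height, and whether that is right or left of the point:
Q: 1–2 at x≈69.19 (left), 4–1 at x≈76.98 (left) → 0 crossings.
L: 4–5 at x≈134.13 (left), 7–1 at x≈244.06 (right) → 1 crossing.
Z: 2–3 at x≈111.56 (left), 5–1 at x≈157.27 (left) → 0 crossings.
S: 4–5 at x≈83.63 (left), 6–7 at x≈177.78 (left) → 0 crossings.
Only L has an odd count, so the point is inside L.

L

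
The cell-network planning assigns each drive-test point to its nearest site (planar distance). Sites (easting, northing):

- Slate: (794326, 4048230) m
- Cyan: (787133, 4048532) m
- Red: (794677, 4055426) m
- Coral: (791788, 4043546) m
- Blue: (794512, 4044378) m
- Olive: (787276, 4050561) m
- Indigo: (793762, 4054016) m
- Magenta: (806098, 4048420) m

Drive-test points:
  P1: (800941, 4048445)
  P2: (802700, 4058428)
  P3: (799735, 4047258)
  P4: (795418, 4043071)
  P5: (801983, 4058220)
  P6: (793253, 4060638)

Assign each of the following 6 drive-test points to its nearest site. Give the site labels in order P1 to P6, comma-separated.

Magenta, Red, Slate, Blue, Red, Red

P1 → Magenta (d²=26595274.00)
P2 → Red (d²=73380533.00)
P3 → Slate (d²=30202065.00)
P4 → Blue (d²=2529085.00)
P5 → Red (d²=61184072.00)
P6 → Red (d²=29192720.00)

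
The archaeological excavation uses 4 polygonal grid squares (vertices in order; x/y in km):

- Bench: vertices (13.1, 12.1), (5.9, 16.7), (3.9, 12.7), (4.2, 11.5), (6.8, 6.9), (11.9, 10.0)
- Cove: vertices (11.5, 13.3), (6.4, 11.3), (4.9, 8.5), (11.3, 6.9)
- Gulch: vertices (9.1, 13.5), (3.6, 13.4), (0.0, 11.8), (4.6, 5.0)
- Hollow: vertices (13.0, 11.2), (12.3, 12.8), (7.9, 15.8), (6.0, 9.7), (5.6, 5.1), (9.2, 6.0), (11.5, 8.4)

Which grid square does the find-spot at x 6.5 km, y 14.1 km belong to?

Cast a ray rightward from (6.5, 14.1). For each polygon, the edges (by vertex number in listed order) whose endpoints lie on opposite sides of y = 14.1, where each meets that height, and whether that is right or left of the point:
Bench: 1–2 at x≈9.97 (right), 2–3 at x≈4.60 (left) → 1 crossing.
Cove: no edge straddles that height → 0 crossings.
Gulch: no edge straddles that height → 0 crossings.
Hollow: 2–3 at x≈10.39 (right), 3–4 at x≈7.37 (right) → 2 crossings.
Only Bench has an odd count, so the point is inside Bench.

Bench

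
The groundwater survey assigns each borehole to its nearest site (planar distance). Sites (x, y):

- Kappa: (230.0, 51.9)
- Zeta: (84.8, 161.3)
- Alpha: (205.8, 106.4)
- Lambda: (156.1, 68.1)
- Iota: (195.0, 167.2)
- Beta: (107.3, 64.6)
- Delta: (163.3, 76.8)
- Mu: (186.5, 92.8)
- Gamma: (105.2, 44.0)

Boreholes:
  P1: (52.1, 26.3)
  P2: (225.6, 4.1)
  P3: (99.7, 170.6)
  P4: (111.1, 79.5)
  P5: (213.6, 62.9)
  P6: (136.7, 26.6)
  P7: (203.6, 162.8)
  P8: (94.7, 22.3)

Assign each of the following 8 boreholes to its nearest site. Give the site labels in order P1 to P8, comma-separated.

P1 → Gamma (d²=3132.90)
P2 → Kappa (d²=2304.20)
P3 → Zeta (d²=308.50)
P4 → Beta (d²=236.45)
P5 → Kappa (d²=389.96)
P6 → Gamma (d²=1295.01)
P7 → Iota (d²=93.32)
P8 → Gamma (d²=581.14)

Gamma, Kappa, Zeta, Beta, Kappa, Gamma, Iota, Gamma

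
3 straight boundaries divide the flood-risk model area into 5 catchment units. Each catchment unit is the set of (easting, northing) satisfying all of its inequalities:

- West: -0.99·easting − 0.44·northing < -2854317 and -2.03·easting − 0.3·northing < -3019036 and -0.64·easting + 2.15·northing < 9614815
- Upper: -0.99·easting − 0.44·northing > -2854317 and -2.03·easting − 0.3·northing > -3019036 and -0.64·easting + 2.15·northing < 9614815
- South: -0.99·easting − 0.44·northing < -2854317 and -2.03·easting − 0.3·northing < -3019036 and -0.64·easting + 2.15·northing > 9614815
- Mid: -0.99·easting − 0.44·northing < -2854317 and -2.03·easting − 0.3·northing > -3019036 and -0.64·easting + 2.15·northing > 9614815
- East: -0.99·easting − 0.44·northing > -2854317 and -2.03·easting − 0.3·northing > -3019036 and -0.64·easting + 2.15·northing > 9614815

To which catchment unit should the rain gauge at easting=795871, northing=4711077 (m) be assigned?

-0.99·795871 − 0.44·4711077 = -2860786.170, which is < -2854317
-2.03·795871 − 0.3·4711077 = -3028941.230, which is < -3019036
-0.64·795871 + 2.15·4711077 = 9619458.110, which is > 9614815
This sign pattern matches South.

South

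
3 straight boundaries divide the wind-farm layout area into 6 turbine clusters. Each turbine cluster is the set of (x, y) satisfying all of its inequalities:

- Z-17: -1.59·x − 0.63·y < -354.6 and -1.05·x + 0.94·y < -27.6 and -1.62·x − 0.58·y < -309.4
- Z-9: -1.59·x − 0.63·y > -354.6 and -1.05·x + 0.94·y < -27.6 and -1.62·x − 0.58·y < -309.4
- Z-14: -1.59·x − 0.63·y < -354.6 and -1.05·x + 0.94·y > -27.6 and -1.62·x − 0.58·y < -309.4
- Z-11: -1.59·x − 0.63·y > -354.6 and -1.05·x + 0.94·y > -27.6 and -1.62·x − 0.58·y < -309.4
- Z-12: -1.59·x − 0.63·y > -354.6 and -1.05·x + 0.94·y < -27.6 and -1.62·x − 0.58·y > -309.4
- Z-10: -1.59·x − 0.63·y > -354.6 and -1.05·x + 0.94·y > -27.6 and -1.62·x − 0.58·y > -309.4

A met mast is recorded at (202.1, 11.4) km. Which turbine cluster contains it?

-1.59·202.1 − 0.63·11.4 = -328.521, which is > -354.6
-1.05·202.1 + 0.94·11.4 = -201.489, which is < -27.6
-1.62·202.1 − 0.58·11.4 = -334.014, which is < -309.4
This sign pattern matches Z-9.

Z-9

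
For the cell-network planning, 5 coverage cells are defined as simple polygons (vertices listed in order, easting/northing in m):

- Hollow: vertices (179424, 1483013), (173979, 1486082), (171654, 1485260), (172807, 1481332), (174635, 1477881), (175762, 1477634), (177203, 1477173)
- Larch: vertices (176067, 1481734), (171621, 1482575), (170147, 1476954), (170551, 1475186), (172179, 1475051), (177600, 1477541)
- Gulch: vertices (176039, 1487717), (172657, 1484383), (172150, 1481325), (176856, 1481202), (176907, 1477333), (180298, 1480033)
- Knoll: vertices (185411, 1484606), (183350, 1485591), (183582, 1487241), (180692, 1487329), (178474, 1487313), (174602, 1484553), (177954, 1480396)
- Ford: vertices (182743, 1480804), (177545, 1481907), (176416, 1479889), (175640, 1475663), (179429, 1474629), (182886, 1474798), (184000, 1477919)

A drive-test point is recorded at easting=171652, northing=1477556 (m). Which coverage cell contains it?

Larch

Cast a ray rightward from (171652, 1477556). For each polygon, the edges (by vertex number in listed order) whose endpoints lie on opposite sides of northing = 1477556, where each meets that height, and whether that is right or left of the point:
Hollow: 6–7 at easting≈176005.8 (right), 7–1 at easting≈177348.7 (right) → 2 crossings.
Larch: 2–3 at easting≈170304.9 (left), 6–1 at easting≈177594.5 (right) → 1 crossing.
Gulch: 4–5 at easting≈176904.1 (right), 5–6 at easting≈177187.1 (right) → 2 crossings.
Knoll: no edge straddles that height → 0 crossings.
Ford: 3–4 at easting≈175987.6 (right), 6–7 at easting≈183870.4 (right) → 2 crossings.
Only Larch has an odd count, so the point is inside Larch.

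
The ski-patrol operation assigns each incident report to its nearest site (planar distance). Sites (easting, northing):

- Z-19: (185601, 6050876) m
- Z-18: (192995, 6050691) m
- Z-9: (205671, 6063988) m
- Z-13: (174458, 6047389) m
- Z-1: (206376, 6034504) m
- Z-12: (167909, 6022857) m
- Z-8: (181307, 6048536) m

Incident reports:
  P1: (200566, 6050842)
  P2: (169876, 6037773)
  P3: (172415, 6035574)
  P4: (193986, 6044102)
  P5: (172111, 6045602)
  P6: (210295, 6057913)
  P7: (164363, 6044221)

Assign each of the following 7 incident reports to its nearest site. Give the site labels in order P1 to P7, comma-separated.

Z-18, Z-13, Z-13, Z-18, Z-13, Z-9, Z-13

P1 → Z-18 (d²=57342842.00)
P2 → Z-13 (d²=113462180.00)
P3 → Z-13 (d²=143768074.00)
P4 → Z-18 (d²=44397002.00)
P5 → Z-13 (d²=8701778.00)
P6 → Z-9 (d²=58287001.00)
P7 → Z-13 (d²=111945249.00)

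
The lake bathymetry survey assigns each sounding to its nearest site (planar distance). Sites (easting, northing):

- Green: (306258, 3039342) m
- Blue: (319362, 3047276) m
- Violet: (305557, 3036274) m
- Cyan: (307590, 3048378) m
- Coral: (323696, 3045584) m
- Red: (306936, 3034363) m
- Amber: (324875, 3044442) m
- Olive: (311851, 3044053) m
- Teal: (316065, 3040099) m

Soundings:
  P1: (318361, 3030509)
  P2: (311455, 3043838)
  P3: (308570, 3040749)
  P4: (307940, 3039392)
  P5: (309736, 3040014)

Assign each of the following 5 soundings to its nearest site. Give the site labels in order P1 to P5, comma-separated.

P1 → Teal (d²=97239716.00)
P2 → Olive (d²=203041.00)
P3 → Green (d²=7324993.00)
P4 → Green (d²=2831624.00)
P5 → Green (d²=12548068.00)

Teal, Olive, Green, Green, Green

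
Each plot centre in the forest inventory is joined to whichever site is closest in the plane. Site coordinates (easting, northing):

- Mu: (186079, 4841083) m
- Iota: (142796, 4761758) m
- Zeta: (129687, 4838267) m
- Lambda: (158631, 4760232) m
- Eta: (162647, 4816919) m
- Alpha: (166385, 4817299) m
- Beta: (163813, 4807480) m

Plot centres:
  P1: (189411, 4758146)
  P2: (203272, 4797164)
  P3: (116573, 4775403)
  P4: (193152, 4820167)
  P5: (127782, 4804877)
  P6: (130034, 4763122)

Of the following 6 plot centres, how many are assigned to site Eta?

P1 → Lambda
P2 → Beta
P3 → Iota
P4 → Mu
P5 → Zeta
P6 → Iota
0 of the 6 go to Eta.

0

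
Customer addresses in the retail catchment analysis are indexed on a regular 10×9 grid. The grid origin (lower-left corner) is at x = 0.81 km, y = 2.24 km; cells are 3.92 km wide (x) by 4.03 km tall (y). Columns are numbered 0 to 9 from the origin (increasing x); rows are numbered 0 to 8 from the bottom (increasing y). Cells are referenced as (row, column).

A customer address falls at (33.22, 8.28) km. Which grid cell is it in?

(1, 8)

Column index: ⌊(33.22 − 0.81) / 3.92⌋ = ⌊8.268⌋ = 8
Row offset from origin: ⌊(8.28 − 2.24) / 4.03⌋ = ⌊1.499⌋ = 1 → row 1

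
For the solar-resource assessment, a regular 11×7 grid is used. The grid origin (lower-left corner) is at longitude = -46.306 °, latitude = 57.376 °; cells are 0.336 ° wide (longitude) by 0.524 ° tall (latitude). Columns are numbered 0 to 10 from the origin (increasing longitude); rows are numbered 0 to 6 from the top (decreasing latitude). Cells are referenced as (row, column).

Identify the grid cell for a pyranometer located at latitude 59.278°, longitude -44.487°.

Column index: ⌊(-44.487 − -46.306) / 0.336⌋ = ⌊5.414⌋ = 5
Row offset from origin: ⌊(59.278 − 57.376) / 0.524⌋ = ⌊3.630⌋ = 3 → row 3 (counted from top)

(3, 5)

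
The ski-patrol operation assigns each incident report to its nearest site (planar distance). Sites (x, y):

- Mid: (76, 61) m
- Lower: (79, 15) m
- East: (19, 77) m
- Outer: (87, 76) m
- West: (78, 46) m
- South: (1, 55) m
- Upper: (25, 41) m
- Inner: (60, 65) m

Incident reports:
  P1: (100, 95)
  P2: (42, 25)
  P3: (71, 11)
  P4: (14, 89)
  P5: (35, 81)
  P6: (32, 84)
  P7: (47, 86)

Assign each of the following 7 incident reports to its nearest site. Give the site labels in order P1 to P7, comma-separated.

P1 → Outer (d²=530.00)
P2 → Upper (d²=545.00)
P3 → Lower (d²=80.00)
P4 → East (d²=169.00)
P5 → East (d²=272.00)
P6 → East (d²=218.00)
P7 → Inner (d²=610.00)

Outer, Upper, Lower, East, East, East, Inner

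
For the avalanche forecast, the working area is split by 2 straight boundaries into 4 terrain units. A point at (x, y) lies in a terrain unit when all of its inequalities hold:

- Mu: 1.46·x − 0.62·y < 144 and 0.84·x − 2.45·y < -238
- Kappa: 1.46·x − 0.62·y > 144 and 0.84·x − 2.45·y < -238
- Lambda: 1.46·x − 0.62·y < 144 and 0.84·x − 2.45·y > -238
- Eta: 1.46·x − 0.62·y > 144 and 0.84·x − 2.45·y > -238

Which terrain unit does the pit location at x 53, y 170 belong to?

1.46·53 − 0.62·170 = -28.020, which is < 144
0.84·53 − 2.45·170 = -371.980, which is < -238
This sign pattern matches Mu.

Mu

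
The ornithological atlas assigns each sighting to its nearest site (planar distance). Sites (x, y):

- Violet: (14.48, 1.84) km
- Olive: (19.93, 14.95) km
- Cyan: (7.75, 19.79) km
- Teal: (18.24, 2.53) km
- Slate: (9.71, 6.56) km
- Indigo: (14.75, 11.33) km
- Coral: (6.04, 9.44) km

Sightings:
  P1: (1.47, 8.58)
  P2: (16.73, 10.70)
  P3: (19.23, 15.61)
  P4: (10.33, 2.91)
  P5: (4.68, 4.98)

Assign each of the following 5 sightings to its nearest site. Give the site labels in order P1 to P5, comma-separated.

Coral, Indigo, Olive, Slate, Coral

P1 → Coral (d²=21.62)
P2 → Indigo (d²=4.32)
P3 → Olive (d²=0.93)
P4 → Slate (d²=13.71)
P5 → Coral (d²=21.74)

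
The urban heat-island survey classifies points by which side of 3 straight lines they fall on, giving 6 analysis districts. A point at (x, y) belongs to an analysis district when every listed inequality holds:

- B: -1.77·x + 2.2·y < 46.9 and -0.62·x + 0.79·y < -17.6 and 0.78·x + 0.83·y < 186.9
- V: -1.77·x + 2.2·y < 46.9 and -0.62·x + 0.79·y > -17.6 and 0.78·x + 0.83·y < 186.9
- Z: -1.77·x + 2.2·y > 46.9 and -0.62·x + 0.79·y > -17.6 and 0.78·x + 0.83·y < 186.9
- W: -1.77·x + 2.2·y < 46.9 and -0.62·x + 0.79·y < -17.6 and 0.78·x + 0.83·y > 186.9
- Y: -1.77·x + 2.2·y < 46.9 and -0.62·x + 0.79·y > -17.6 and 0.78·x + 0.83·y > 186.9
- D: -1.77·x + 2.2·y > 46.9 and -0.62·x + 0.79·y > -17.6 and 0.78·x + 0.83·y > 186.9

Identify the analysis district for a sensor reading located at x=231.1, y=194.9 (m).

-1.77·231.1 + 2.2·194.9 = 19.733, which is < 46.9
-0.62·231.1 + 0.79·194.9 = 10.689, which is > -17.6
0.78·231.1 + 0.83·194.9 = 342.025, which is > 186.9
This sign pattern matches Y.

Y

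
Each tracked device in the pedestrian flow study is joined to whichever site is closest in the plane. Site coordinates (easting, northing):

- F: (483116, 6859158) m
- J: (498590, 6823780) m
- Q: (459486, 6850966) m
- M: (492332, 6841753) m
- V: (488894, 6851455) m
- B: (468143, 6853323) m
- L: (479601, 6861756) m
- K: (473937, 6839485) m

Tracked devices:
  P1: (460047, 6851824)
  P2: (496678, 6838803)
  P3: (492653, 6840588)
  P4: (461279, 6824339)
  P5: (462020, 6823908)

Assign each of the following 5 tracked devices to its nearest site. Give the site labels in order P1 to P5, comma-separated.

P1 → Q (d²=1050885.00)
P2 → M (d²=27590216.00)
P3 → M (d²=1460266.00)
P4 → K (d²=389626280.00)
P5 → K (d²=384657818.00)

Q, M, M, K, K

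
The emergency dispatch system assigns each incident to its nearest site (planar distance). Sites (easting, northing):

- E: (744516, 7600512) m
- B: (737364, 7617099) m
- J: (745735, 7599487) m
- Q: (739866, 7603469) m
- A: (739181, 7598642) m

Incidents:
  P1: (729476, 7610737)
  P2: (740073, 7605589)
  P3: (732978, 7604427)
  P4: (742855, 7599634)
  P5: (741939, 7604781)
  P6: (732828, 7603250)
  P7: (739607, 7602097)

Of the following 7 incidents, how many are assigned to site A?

P1 → B
P2 → Q
P3 → Q
P4 → E
P5 → Q
P6 → Q
P7 → Q
0 of the 7 go to A.

0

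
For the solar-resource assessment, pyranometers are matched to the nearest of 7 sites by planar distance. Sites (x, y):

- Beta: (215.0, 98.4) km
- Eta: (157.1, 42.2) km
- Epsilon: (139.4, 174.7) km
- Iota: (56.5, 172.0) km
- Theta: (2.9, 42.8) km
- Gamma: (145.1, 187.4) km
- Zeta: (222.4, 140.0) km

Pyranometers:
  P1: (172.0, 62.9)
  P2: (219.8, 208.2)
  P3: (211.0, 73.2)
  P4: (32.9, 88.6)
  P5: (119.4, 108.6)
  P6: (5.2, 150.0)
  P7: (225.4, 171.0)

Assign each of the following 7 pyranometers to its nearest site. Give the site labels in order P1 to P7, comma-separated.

Eta, Zeta, Beta, Theta, Epsilon, Iota, Zeta

P1 → Eta (d²=650.50)
P2 → Zeta (d²=4658.00)
P3 → Beta (d²=651.04)
P4 → Theta (d²=2997.64)
P5 → Epsilon (d²=4769.21)
P6 → Iota (d²=3115.69)
P7 → Zeta (d²=970.00)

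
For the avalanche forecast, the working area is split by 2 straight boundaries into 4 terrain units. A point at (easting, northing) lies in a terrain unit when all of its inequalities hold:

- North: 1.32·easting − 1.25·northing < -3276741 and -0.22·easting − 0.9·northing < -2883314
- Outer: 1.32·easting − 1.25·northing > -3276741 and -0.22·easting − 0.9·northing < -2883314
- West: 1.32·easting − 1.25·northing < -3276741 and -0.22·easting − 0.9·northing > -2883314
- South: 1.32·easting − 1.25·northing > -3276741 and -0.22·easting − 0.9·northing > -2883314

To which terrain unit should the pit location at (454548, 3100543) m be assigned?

1.32·454548 − 1.25·3100543 = -3275675.390, which is > -3276741
-0.22·454548 − 0.9·3100543 = -2890489.260, which is < -2883314
This sign pattern matches Outer.

Outer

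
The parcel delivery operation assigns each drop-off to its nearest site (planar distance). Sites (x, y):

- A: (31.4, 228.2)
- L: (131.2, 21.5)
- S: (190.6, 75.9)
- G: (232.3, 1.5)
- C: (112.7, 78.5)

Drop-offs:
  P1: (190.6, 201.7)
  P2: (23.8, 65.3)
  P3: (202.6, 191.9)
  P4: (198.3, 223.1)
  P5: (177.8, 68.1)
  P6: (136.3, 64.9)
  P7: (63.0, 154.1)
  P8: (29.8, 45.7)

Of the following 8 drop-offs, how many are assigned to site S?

4

P1 → S
P2 → C
P3 → S
P4 → S
P5 → S
P6 → C
P7 → A
P8 → C
4 of the 8 go to S.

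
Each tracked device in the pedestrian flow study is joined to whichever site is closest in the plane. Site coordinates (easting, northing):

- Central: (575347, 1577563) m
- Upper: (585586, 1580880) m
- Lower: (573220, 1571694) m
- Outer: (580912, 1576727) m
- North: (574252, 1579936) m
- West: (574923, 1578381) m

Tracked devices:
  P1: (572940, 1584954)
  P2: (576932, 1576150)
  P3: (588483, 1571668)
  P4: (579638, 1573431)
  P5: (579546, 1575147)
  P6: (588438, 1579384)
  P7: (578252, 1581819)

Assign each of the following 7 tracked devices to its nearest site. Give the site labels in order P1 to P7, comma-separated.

North, Central, Outer, Outer, Outer, Upper, North

P1 → North (d²=26901668.00)
P2 → Central (d²=4508794.00)
P3 → Outer (d²=82913522.00)
P4 → Outer (d²=12486692.00)
P5 → Outer (d²=4362356.00)
P6 → Upper (d²=10371920.00)
P7 → North (d²=19545689.00)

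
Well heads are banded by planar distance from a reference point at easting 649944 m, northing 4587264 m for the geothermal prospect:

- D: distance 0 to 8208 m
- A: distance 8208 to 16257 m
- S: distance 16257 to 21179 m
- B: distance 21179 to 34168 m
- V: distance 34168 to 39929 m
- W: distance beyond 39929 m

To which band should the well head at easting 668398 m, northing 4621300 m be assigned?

V

Distance = √((668398−649944)² + (4621300−4587264)²) = √(340550116.000 + 1158449296.000) = 38716.914 m.
34168 ≤ 38716.914 < 39929 → V.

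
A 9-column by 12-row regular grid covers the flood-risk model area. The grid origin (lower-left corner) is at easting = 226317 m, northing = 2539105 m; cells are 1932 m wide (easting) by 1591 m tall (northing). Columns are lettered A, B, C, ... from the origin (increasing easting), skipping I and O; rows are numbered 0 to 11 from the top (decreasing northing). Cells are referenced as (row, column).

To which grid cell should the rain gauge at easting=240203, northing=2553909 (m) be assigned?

Column index: ⌊(240203 − 226317) / 1932⌋ = ⌊7.187⌋ = 7 → column H
Row offset from origin: ⌊(2553909 − 2539105) / 1591⌋ = ⌊9.305⌋ = 9 → row 2 (counted from top)

(2, H)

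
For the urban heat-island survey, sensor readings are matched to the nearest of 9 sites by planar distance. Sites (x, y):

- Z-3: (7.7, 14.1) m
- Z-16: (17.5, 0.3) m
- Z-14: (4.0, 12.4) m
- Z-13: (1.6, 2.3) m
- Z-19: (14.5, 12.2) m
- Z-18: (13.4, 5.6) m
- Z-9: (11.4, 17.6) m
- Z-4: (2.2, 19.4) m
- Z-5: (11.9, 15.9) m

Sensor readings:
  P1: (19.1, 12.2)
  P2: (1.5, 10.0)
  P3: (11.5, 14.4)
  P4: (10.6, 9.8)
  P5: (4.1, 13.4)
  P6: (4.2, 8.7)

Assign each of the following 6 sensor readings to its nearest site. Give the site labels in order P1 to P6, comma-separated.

P1 → Z-19 (d²=21.16)
P2 → Z-14 (d²=12.01)
P3 → Z-5 (d²=2.41)
P4 → Z-19 (d²=20.97)
P5 → Z-14 (d²=1.01)
P6 → Z-14 (d²=13.73)

Z-19, Z-14, Z-5, Z-19, Z-14, Z-14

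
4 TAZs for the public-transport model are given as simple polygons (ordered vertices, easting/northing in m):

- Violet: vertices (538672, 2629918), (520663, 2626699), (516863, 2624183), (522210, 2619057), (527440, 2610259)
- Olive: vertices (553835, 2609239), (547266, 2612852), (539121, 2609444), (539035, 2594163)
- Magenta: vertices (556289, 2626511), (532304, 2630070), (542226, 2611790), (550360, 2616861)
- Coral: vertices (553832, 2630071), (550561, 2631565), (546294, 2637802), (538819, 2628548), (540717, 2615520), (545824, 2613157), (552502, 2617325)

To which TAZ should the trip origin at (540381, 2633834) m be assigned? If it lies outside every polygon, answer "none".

none

Cast a ray rightward from (540381, 2633834). For each polygon, the edges (by vertex number in listed order) whose endpoints lie on opposite sides of northing = 2633834, where each meets that height, and whether that is right or left of the point:
Violet: no edge straddles that height → 0 crossings.
Olive: no edge straddles that height → 0 crossings.
Magenta: no edge straddles that height → 0 crossings.
Coral: 2–3 at easting≈549008.7 (right), 3–4 at easting≈543088.8 (right) → 2 crossings.
All counts are even, so the point lies outside every listed polygon.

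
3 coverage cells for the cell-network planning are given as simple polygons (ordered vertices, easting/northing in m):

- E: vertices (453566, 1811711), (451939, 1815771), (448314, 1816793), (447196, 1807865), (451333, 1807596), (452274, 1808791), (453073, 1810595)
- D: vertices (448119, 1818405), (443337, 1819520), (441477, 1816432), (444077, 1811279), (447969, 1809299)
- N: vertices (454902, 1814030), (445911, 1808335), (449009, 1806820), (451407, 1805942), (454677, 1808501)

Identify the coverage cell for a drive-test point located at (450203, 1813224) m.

E

Cast a ray rightward from (450203, 1813224). For each polygon, the edges (by vertex number in listed order) whose endpoints lie on opposite sides of northing = 1813224, where each meets that height, and whether that is right or left of the point:
E: 1–2 at easting≈452959.7 (right), 3–4 at easting≈447867.1 (left) → 1 crossing.
D: 3–4 at easting≈443095.6 (left), 5–1 at easting≈448033.7 (left) → 0 crossings.
N: 1–2 at easting≈453629.5 (right), 5–1 at easting≈454869.2 (right) → 2 crossings.
Only E has an odd count, so the point is inside E.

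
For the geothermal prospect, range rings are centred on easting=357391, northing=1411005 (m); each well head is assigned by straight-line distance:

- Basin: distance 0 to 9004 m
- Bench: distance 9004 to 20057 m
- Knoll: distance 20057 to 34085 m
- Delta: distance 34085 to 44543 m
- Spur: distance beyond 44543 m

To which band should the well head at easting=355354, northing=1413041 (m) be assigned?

Basin

Distance = √((355354−357391)² + (1413041−1411005)²) = √(4149369.000 + 4145296.000) = 2880.046 m.
0 ≤ 2880.046 < 9004 → Basin.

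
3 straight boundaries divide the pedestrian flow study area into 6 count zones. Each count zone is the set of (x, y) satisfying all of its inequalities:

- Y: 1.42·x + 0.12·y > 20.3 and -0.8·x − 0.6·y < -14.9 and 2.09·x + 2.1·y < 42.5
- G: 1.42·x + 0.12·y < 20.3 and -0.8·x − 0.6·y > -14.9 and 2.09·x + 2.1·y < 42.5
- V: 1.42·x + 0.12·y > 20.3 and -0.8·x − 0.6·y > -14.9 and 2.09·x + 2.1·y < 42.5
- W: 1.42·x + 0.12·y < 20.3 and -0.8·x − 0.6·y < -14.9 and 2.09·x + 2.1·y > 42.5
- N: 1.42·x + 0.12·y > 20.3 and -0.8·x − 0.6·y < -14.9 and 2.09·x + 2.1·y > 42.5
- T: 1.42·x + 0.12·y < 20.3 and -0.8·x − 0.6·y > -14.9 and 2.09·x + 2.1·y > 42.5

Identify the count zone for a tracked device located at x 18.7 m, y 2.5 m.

1.42·18.7 + 0.12·2.5 = 26.854, which is > 20.3
-0.8·18.7 − 0.6·2.5 = -16.460, which is < -14.9
2.09·18.7 + 2.1·2.5 = 44.333, which is > 42.5
This sign pattern matches N.

N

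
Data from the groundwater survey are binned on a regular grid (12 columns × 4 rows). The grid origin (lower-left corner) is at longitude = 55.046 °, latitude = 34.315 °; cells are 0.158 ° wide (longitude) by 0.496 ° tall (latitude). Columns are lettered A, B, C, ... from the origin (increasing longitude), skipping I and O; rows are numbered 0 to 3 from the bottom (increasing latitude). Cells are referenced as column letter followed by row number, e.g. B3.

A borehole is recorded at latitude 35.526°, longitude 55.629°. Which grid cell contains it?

D2

Column index: ⌊(55.629 − 55.046) / 0.158⌋ = ⌊3.690⌋ = 3 → column D
Row offset from origin: ⌊(35.526 − 34.315) / 0.496⌋ = ⌊2.442⌋ = 2 → row 2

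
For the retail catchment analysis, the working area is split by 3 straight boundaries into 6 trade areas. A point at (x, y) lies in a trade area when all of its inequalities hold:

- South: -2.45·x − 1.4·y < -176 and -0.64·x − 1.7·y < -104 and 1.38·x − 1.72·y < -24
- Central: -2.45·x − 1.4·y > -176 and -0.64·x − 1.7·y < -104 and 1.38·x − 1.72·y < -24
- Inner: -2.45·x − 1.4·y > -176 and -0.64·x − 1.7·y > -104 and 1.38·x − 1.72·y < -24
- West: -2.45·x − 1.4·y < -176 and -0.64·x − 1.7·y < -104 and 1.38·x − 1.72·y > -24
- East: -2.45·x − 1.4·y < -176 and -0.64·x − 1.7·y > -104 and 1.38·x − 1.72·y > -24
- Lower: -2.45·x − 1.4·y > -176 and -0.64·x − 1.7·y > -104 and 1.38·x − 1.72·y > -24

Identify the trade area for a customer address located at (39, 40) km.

Lower

-2.45·39 − 1.4·40 = -151.550, which is > -176
-0.64·39 − 1.7·40 = -92.960, which is > -104
1.38·39 − 1.72·40 = -14.980, which is > -24
This sign pattern matches Lower.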